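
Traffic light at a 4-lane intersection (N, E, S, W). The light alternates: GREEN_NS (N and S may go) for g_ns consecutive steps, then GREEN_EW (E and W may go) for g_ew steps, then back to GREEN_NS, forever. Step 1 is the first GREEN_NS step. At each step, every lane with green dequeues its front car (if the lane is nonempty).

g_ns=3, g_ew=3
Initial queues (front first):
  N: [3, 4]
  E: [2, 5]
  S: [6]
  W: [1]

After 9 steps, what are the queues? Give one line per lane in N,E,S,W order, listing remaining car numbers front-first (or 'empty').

Step 1 [NS]: N:car3-GO,E:wait,S:car6-GO,W:wait | queues: N=1 E=2 S=0 W=1
Step 2 [NS]: N:car4-GO,E:wait,S:empty,W:wait | queues: N=0 E=2 S=0 W=1
Step 3 [NS]: N:empty,E:wait,S:empty,W:wait | queues: N=0 E=2 S=0 W=1
Step 4 [EW]: N:wait,E:car2-GO,S:wait,W:car1-GO | queues: N=0 E=1 S=0 W=0
Step 5 [EW]: N:wait,E:car5-GO,S:wait,W:empty | queues: N=0 E=0 S=0 W=0

N: empty
E: empty
S: empty
W: empty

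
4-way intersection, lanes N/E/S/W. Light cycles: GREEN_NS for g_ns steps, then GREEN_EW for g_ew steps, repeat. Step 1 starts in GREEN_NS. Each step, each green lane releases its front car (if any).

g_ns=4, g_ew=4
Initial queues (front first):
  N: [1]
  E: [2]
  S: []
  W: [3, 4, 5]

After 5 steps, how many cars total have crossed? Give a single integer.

Answer: 3

Derivation:
Step 1 [NS]: N:car1-GO,E:wait,S:empty,W:wait | queues: N=0 E=1 S=0 W=3
Step 2 [NS]: N:empty,E:wait,S:empty,W:wait | queues: N=0 E=1 S=0 W=3
Step 3 [NS]: N:empty,E:wait,S:empty,W:wait | queues: N=0 E=1 S=0 W=3
Step 4 [NS]: N:empty,E:wait,S:empty,W:wait | queues: N=0 E=1 S=0 W=3
Step 5 [EW]: N:wait,E:car2-GO,S:wait,W:car3-GO | queues: N=0 E=0 S=0 W=2
Cars crossed by step 5: 3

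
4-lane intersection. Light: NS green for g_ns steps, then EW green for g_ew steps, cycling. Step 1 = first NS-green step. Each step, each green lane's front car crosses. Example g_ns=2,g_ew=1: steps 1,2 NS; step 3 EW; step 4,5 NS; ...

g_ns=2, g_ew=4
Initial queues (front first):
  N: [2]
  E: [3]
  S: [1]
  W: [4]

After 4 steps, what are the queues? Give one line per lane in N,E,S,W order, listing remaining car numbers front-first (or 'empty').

Step 1 [NS]: N:car2-GO,E:wait,S:car1-GO,W:wait | queues: N=0 E=1 S=0 W=1
Step 2 [NS]: N:empty,E:wait,S:empty,W:wait | queues: N=0 E=1 S=0 W=1
Step 3 [EW]: N:wait,E:car3-GO,S:wait,W:car4-GO | queues: N=0 E=0 S=0 W=0

N: empty
E: empty
S: empty
W: empty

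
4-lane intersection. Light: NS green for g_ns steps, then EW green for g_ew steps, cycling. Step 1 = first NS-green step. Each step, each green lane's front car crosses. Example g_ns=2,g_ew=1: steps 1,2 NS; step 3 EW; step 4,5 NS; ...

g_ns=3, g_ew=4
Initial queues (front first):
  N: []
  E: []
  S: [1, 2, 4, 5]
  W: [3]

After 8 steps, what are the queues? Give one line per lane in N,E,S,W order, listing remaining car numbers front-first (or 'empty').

Step 1 [NS]: N:empty,E:wait,S:car1-GO,W:wait | queues: N=0 E=0 S=3 W=1
Step 2 [NS]: N:empty,E:wait,S:car2-GO,W:wait | queues: N=0 E=0 S=2 W=1
Step 3 [NS]: N:empty,E:wait,S:car4-GO,W:wait | queues: N=0 E=0 S=1 W=1
Step 4 [EW]: N:wait,E:empty,S:wait,W:car3-GO | queues: N=0 E=0 S=1 W=0
Step 5 [EW]: N:wait,E:empty,S:wait,W:empty | queues: N=0 E=0 S=1 W=0
Step 6 [EW]: N:wait,E:empty,S:wait,W:empty | queues: N=0 E=0 S=1 W=0
Step 7 [EW]: N:wait,E:empty,S:wait,W:empty | queues: N=0 E=0 S=1 W=0
Step 8 [NS]: N:empty,E:wait,S:car5-GO,W:wait | queues: N=0 E=0 S=0 W=0

N: empty
E: empty
S: empty
W: empty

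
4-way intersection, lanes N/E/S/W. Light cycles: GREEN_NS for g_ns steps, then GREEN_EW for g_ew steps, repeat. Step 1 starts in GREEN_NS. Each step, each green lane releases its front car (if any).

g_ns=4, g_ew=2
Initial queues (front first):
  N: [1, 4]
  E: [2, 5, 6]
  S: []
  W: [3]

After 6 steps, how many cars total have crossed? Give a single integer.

Step 1 [NS]: N:car1-GO,E:wait,S:empty,W:wait | queues: N=1 E=3 S=0 W=1
Step 2 [NS]: N:car4-GO,E:wait,S:empty,W:wait | queues: N=0 E=3 S=0 W=1
Step 3 [NS]: N:empty,E:wait,S:empty,W:wait | queues: N=0 E=3 S=0 W=1
Step 4 [NS]: N:empty,E:wait,S:empty,W:wait | queues: N=0 E=3 S=0 W=1
Step 5 [EW]: N:wait,E:car2-GO,S:wait,W:car3-GO | queues: N=0 E=2 S=0 W=0
Step 6 [EW]: N:wait,E:car5-GO,S:wait,W:empty | queues: N=0 E=1 S=0 W=0
Cars crossed by step 6: 5

Answer: 5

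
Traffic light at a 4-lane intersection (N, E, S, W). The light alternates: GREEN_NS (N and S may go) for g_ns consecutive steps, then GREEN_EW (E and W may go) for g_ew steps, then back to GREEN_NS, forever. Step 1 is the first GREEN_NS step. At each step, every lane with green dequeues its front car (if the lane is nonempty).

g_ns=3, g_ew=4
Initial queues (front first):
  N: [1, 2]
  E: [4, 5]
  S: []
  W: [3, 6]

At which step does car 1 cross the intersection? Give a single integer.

Step 1 [NS]: N:car1-GO,E:wait,S:empty,W:wait | queues: N=1 E=2 S=0 W=2
Step 2 [NS]: N:car2-GO,E:wait,S:empty,W:wait | queues: N=0 E=2 S=0 W=2
Step 3 [NS]: N:empty,E:wait,S:empty,W:wait | queues: N=0 E=2 S=0 W=2
Step 4 [EW]: N:wait,E:car4-GO,S:wait,W:car3-GO | queues: N=0 E=1 S=0 W=1
Step 5 [EW]: N:wait,E:car5-GO,S:wait,W:car6-GO | queues: N=0 E=0 S=0 W=0
Car 1 crosses at step 1

1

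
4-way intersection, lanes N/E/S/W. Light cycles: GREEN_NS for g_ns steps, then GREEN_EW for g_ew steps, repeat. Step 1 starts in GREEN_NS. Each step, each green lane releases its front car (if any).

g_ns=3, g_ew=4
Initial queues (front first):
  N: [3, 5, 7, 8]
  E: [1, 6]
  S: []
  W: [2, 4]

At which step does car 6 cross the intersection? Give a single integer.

Step 1 [NS]: N:car3-GO,E:wait,S:empty,W:wait | queues: N=3 E=2 S=0 W=2
Step 2 [NS]: N:car5-GO,E:wait,S:empty,W:wait | queues: N=2 E=2 S=0 W=2
Step 3 [NS]: N:car7-GO,E:wait,S:empty,W:wait | queues: N=1 E=2 S=0 W=2
Step 4 [EW]: N:wait,E:car1-GO,S:wait,W:car2-GO | queues: N=1 E=1 S=0 W=1
Step 5 [EW]: N:wait,E:car6-GO,S:wait,W:car4-GO | queues: N=1 E=0 S=0 W=0
Step 6 [EW]: N:wait,E:empty,S:wait,W:empty | queues: N=1 E=0 S=0 W=0
Step 7 [EW]: N:wait,E:empty,S:wait,W:empty | queues: N=1 E=0 S=0 W=0
Step 8 [NS]: N:car8-GO,E:wait,S:empty,W:wait | queues: N=0 E=0 S=0 W=0
Car 6 crosses at step 5

5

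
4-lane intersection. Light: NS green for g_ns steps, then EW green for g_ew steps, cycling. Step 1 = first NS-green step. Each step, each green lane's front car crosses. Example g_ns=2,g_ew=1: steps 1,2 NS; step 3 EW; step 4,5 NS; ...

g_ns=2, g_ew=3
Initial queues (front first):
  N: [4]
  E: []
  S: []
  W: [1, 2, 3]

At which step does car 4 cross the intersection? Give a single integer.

Step 1 [NS]: N:car4-GO,E:wait,S:empty,W:wait | queues: N=0 E=0 S=0 W=3
Step 2 [NS]: N:empty,E:wait,S:empty,W:wait | queues: N=0 E=0 S=0 W=3
Step 3 [EW]: N:wait,E:empty,S:wait,W:car1-GO | queues: N=0 E=0 S=0 W=2
Step 4 [EW]: N:wait,E:empty,S:wait,W:car2-GO | queues: N=0 E=0 S=0 W=1
Step 5 [EW]: N:wait,E:empty,S:wait,W:car3-GO | queues: N=0 E=0 S=0 W=0
Car 4 crosses at step 1

1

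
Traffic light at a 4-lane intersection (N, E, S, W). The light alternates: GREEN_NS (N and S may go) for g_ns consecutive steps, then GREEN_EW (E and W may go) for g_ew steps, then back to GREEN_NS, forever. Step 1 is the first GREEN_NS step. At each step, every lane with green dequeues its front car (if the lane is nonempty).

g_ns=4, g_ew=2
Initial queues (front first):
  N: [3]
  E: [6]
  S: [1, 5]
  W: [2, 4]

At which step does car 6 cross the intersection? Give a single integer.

Step 1 [NS]: N:car3-GO,E:wait,S:car1-GO,W:wait | queues: N=0 E=1 S=1 W=2
Step 2 [NS]: N:empty,E:wait,S:car5-GO,W:wait | queues: N=0 E=1 S=0 W=2
Step 3 [NS]: N:empty,E:wait,S:empty,W:wait | queues: N=0 E=1 S=0 W=2
Step 4 [NS]: N:empty,E:wait,S:empty,W:wait | queues: N=0 E=1 S=0 W=2
Step 5 [EW]: N:wait,E:car6-GO,S:wait,W:car2-GO | queues: N=0 E=0 S=0 W=1
Step 6 [EW]: N:wait,E:empty,S:wait,W:car4-GO | queues: N=0 E=0 S=0 W=0
Car 6 crosses at step 5

5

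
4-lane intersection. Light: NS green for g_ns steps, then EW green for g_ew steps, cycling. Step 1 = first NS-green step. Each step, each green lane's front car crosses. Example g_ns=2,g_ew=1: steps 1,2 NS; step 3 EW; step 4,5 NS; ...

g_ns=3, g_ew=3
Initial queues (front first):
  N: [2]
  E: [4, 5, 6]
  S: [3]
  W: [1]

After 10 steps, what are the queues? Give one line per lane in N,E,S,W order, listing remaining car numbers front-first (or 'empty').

Step 1 [NS]: N:car2-GO,E:wait,S:car3-GO,W:wait | queues: N=0 E=3 S=0 W=1
Step 2 [NS]: N:empty,E:wait,S:empty,W:wait | queues: N=0 E=3 S=0 W=1
Step 3 [NS]: N:empty,E:wait,S:empty,W:wait | queues: N=0 E=3 S=0 W=1
Step 4 [EW]: N:wait,E:car4-GO,S:wait,W:car1-GO | queues: N=0 E=2 S=0 W=0
Step 5 [EW]: N:wait,E:car5-GO,S:wait,W:empty | queues: N=0 E=1 S=0 W=0
Step 6 [EW]: N:wait,E:car6-GO,S:wait,W:empty | queues: N=0 E=0 S=0 W=0

N: empty
E: empty
S: empty
W: empty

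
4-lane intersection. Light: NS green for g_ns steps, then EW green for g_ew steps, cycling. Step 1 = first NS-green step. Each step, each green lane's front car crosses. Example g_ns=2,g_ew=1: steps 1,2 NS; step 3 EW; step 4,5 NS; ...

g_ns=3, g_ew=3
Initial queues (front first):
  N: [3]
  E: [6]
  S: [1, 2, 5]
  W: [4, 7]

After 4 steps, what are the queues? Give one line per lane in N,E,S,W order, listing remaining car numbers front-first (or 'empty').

Step 1 [NS]: N:car3-GO,E:wait,S:car1-GO,W:wait | queues: N=0 E=1 S=2 W=2
Step 2 [NS]: N:empty,E:wait,S:car2-GO,W:wait | queues: N=0 E=1 S=1 W=2
Step 3 [NS]: N:empty,E:wait,S:car5-GO,W:wait | queues: N=0 E=1 S=0 W=2
Step 4 [EW]: N:wait,E:car6-GO,S:wait,W:car4-GO | queues: N=0 E=0 S=0 W=1

N: empty
E: empty
S: empty
W: 7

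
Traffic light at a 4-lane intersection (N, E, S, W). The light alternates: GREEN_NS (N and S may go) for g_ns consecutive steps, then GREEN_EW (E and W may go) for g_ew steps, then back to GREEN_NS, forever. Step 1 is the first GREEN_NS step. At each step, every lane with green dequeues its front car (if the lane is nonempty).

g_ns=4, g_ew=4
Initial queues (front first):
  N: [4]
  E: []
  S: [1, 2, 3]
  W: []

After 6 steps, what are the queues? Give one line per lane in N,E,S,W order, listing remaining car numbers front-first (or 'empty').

Step 1 [NS]: N:car4-GO,E:wait,S:car1-GO,W:wait | queues: N=0 E=0 S=2 W=0
Step 2 [NS]: N:empty,E:wait,S:car2-GO,W:wait | queues: N=0 E=0 S=1 W=0
Step 3 [NS]: N:empty,E:wait,S:car3-GO,W:wait | queues: N=0 E=0 S=0 W=0

N: empty
E: empty
S: empty
W: empty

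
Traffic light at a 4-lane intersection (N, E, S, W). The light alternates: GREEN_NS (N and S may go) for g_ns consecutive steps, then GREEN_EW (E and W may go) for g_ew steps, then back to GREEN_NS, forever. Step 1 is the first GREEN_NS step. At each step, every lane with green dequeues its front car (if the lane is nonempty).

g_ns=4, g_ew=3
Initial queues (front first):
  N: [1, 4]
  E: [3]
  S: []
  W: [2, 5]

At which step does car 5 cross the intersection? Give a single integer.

Step 1 [NS]: N:car1-GO,E:wait,S:empty,W:wait | queues: N=1 E=1 S=0 W=2
Step 2 [NS]: N:car4-GO,E:wait,S:empty,W:wait | queues: N=0 E=1 S=0 W=2
Step 3 [NS]: N:empty,E:wait,S:empty,W:wait | queues: N=0 E=1 S=0 W=2
Step 4 [NS]: N:empty,E:wait,S:empty,W:wait | queues: N=0 E=1 S=0 W=2
Step 5 [EW]: N:wait,E:car3-GO,S:wait,W:car2-GO | queues: N=0 E=0 S=0 W=1
Step 6 [EW]: N:wait,E:empty,S:wait,W:car5-GO | queues: N=0 E=0 S=0 W=0
Car 5 crosses at step 6

6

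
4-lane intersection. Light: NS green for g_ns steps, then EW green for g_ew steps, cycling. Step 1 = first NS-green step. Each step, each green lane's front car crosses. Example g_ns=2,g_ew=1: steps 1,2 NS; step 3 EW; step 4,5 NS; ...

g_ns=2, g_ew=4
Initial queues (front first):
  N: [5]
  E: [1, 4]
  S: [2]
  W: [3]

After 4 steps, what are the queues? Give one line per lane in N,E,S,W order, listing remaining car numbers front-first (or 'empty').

Step 1 [NS]: N:car5-GO,E:wait,S:car2-GO,W:wait | queues: N=0 E=2 S=0 W=1
Step 2 [NS]: N:empty,E:wait,S:empty,W:wait | queues: N=0 E=2 S=0 W=1
Step 3 [EW]: N:wait,E:car1-GO,S:wait,W:car3-GO | queues: N=0 E=1 S=0 W=0
Step 4 [EW]: N:wait,E:car4-GO,S:wait,W:empty | queues: N=0 E=0 S=0 W=0

N: empty
E: empty
S: empty
W: empty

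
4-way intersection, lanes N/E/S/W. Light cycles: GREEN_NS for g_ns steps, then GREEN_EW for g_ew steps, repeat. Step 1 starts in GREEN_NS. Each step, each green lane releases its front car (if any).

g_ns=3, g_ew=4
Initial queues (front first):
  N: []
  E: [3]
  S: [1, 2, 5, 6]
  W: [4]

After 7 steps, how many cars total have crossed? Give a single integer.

Answer: 5

Derivation:
Step 1 [NS]: N:empty,E:wait,S:car1-GO,W:wait | queues: N=0 E=1 S=3 W=1
Step 2 [NS]: N:empty,E:wait,S:car2-GO,W:wait | queues: N=0 E=1 S=2 W=1
Step 3 [NS]: N:empty,E:wait,S:car5-GO,W:wait | queues: N=0 E=1 S=1 W=1
Step 4 [EW]: N:wait,E:car3-GO,S:wait,W:car4-GO | queues: N=0 E=0 S=1 W=0
Step 5 [EW]: N:wait,E:empty,S:wait,W:empty | queues: N=0 E=0 S=1 W=0
Step 6 [EW]: N:wait,E:empty,S:wait,W:empty | queues: N=0 E=0 S=1 W=0
Step 7 [EW]: N:wait,E:empty,S:wait,W:empty | queues: N=0 E=0 S=1 W=0
Cars crossed by step 7: 5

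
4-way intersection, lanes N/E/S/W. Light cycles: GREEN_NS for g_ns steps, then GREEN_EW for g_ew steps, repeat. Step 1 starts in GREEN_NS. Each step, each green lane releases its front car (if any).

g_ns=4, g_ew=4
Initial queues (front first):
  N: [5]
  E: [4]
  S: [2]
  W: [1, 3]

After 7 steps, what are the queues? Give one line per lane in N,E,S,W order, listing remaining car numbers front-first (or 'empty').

Step 1 [NS]: N:car5-GO,E:wait,S:car2-GO,W:wait | queues: N=0 E=1 S=0 W=2
Step 2 [NS]: N:empty,E:wait,S:empty,W:wait | queues: N=0 E=1 S=0 W=2
Step 3 [NS]: N:empty,E:wait,S:empty,W:wait | queues: N=0 E=1 S=0 W=2
Step 4 [NS]: N:empty,E:wait,S:empty,W:wait | queues: N=0 E=1 S=0 W=2
Step 5 [EW]: N:wait,E:car4-GO,S:wait,W:car1-GO | queues: N=0 E=0 S=0 W=1
Step 6 [EW]: N:wait,E:empty,S:wait,W:car3-GO | queues: N=0 E=0 S=0 W=0

N: empty
E: empty
S: empty
W: empty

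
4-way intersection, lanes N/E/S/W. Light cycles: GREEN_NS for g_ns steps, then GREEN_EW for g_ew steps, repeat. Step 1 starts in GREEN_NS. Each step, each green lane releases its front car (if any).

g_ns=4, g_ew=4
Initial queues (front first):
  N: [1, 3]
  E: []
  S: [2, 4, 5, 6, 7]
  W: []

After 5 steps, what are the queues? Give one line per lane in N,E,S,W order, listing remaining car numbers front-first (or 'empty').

Step 1 [NS]: N:car1-GO,E:wait,S:car2-GO,W:wait | queues: N=1 E=0 S=4 W=0
Step 2 [NS]: N:car3-GO,E:wait,S:car4-GO,W:wait | queues: N=0 E=0 S=3 W=0
Step 3 [NS]: N:empty,E:wait,S:car5-GO,W:wait | queues: N=0 E=0 S=2 W=0
Step 4 [NS]: N:empty,E:wait,S:car6-GO,W:wait | queues: N=0 E=0 S=1 W=0
Step 5 [EW]: N:wait,E:empty,S:wait,W:empty | queues: N=0 E=0 S=1 W=0

N: empty
E: empty
S: 7
W: empty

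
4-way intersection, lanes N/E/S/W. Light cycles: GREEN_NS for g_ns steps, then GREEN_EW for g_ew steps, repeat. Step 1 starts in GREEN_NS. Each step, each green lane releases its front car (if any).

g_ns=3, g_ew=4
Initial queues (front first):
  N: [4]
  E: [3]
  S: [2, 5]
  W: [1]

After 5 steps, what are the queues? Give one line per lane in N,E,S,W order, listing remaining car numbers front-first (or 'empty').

Step 1 [NS]: N:car4-GO,E:wait,S:car2-GO,W:wait | queues: N=0 E=1 S=1 W=1
Step 2 [NS]: N:empty,E:wait,S:car5-GO,W:wait | queues: N=0 E=1 S=0 W=1
Step 3 [NS]: N:empty,E:wait,S:empty,W:wait | queues: N=0 E=1 S=0 W=1
Step 4 [EW]: N:wait,E:car3-GO,S:wait,W:car1-GO | queues: N=0 E=0 S=0 W=0

N: empty
E: empty
S: empty
W: empty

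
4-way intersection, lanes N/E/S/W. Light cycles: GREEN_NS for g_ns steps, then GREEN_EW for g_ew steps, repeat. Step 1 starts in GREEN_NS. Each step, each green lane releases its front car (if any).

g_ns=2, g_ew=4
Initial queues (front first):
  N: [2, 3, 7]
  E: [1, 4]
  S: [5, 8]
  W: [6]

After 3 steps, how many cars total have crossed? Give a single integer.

Answer: 6

Derivation:
Step 1 [NS]: N:car2-GO,E:wait,S:car5-GO,W:wait | queues: N=2 E=2 S=1 W=1
Step 2 [NS]: N:car3-GO,E:wait,S:car8-GO,W:wait | queues: N=1 E=2 S=0 W=1
Step 3 [EW]: N:wait,E:car1-GO,S:wait,W:car6-GO | queues: N=1 E=1 S=0 W=0
Cars crossed by step 3: 6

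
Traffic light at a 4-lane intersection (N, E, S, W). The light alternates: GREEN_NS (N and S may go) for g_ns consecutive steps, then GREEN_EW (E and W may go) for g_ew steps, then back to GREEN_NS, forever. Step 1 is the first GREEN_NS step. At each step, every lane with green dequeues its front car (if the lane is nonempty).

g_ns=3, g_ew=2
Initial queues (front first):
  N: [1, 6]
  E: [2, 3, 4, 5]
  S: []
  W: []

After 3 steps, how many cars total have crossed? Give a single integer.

Answer: 2

Derivation:
Step 1 [NS]: N:car1-GO,E:wait,S:empty,W:wait | queues: N=1 E=4 S=0 W=0
Step 2 [NS]: N:car6-GO,E:wait,S:empty,W:wait | queues: N=0 E=4 S=0 W=0
Step 3 [NS]: N:empty,E:wait,S:empty,W:wait | queues: N=0 E=4 S=0 W=0
Cars crossed by step 3: 2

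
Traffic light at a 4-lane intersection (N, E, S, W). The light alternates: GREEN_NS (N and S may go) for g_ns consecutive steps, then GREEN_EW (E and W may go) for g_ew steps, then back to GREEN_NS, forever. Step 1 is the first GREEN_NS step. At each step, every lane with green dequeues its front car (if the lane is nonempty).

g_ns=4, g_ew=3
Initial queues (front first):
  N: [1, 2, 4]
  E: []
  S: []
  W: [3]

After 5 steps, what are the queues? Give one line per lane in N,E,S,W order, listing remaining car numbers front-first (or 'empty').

Step 1 [NS]: N:car1-GO,E:wait,S:empty,W:wait | queues: N=2 E=0 S=0 W=1
Step 2 [NS]: N:car2-GO,E:wait,S:empty,W:wait | queues: N=1 E=0 S=0 W=1
Step 3 [NS]: N:car4-GO,E:wait,S:empty,W:wait | queues: N=0 E=0 S=0 W=1
Step 4 [NS]: N:empty,E:wait,S:empty,W:wait | queues: N=0 E=0 S=0 W=1
Step 5 [EW]: N:wait,E:empty,S:wait,W:car3-GO | queues: N=0 E=0 S=0 W=0

N: empty
E: empty
S: empty
W: empty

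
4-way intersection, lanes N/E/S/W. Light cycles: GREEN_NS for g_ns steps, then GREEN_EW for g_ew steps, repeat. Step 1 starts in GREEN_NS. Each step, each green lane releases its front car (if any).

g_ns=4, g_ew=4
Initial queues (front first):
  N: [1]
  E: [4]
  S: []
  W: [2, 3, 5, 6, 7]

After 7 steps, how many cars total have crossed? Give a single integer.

Step 1 [NS]: N:car1-GO,E:wait,S:empty,W:wait | queues: N=0 E=1 S=0 W=5
Step 2 [NS]: N:empty,E:wait,S:empty,W:wait | queues: N=0 E=1 S=0 W=5
Step 3 [NS]: N:empty,E:wait,S:empty,W:wait | queues: N=0 E=1 S=0 W=5
Step 4 [NS]: N:empty,E:wait,S:empty,W:wait | queues: N=0 E=1 S=0 W=5
Step 5 [EW]: N:wait,E:car4-GO,S:wait,W:car2-GO | queues: N=0 E=0 S=0 W=4
Step 6 [EW]: N:wait,E:empty,S:wait,W:car3-GO | queues: N=0 E=0 S=0 W=3
Step 7 [EW]: N:wait,E:empty,S:wait,W:car5-GO | queues: N=0 E=0 S=0 W=2
Cars crossed by step 7: 5

Answer: 5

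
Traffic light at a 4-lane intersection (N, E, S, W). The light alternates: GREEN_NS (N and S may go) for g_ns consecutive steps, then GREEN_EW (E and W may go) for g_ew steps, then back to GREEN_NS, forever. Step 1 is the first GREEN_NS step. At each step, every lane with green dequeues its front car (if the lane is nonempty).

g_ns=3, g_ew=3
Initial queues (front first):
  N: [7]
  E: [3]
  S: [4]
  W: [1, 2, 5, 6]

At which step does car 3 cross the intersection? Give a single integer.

Step 1 [NS]: N:car7-GO,E:wait,S:car4-GO,W:wait | queues: N=0 E=1 S=0 W=4
Step 2 [NS]: N:empty,E:wait,S:empty,W:wait | queues: N=0 E=1 S=0 W=4
Step 3 [NS]: N:empty,E:wait,S:empty,W:wait | queues: N=0 E=1 S=0 W=4
Step 4 [EW]: N:wait,E:car3-GO,S:wait,W:car1-GO | queues: N=0 E=0 S=0 W=3
Step 5 [EW]: N:wait,E:empty,S:wait,W:car2-GO | queues: N=0 E=0 S=0 W=2
Step 6 [EW]: N:wait,E:empty,S:wait,W:car5-GO | queues: N=0 E=0 S=0 W=1
Step 7 [NS]: N:empty,E:wait,S:empty,W:wait | queues: N=0 E=0 S=0 W=1
Step 8 [NS]: N:empty,E:wait,S:empty,W:wait | queues: N=0 E=0 S=0 W=1
Step 9 [NS]: N:empty,E:wait,S:empty,W:wait | queues: N=0 E=0 S=0 W=1
Step 10 [EW]: N:wait,E:empty,S:wait,W:car6-GO | queues: N=0 E=0 S=0 W=0
Car 3 crosses at step 4

4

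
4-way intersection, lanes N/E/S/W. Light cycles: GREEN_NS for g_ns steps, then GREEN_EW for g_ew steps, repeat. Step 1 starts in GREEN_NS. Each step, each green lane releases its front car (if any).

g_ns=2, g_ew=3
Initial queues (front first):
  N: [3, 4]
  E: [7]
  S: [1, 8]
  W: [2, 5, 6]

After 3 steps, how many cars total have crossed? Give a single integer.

Step 1 [NS]: N:car3-GO,E:wait,S:car1-GO,W:wait | queues: N=1 E=1 S=1 W=3
Step 2 [NS]: N:car4-GO,E:wait,S:car8-GO,W:wait | queues: N=0 E=1 S=0 W=3
Step 3 [EW]: N:wait,E:car7-GO,S:wait,W:car2-GO | queues: N=0 E=0 S=0 W=2
Cars crossed by step 3: 6

Answer: 6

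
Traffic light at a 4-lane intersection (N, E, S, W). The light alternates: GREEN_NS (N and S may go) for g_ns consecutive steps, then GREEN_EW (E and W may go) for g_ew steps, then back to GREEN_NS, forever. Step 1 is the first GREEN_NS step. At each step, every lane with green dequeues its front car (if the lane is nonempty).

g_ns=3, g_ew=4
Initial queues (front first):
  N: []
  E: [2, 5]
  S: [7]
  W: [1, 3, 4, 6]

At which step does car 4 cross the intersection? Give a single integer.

Step 1 [NS]: N:empty,E:wait,S:car7-GO,W:wait | queues: N=0 E=2 S=0 W=4
Step 2 [NS]: N:empty,E:wait,S:empty,W:wait | queues: N=0 E=2 S=0 W=4
Step 3 [NS]: N:empty,E:wait,S:empty,W:wait | queues: N=0 E=2 S=0 W=4
Step 4 [EW]: N:wait,E:car2-GO,S:wait,W:car1-GO | queues: N=0 E=1 S=0 W=3
Step 5 [EW]: N:wait,E:car5-GO,S:wait,W:car3-GO | queues: N=0 E=0 S=0 W=2
Step 6 [EW]: N:wait,E:empty,S:wait,W:car4-GO | queues: N=0 E=0 S=0 W=1
Step 7 [EW]: N:wait,E:empty,S:wait,W:car6-GO | queues: N=0 E=0 S=0 W=0
Car 4 crosses at step 6

6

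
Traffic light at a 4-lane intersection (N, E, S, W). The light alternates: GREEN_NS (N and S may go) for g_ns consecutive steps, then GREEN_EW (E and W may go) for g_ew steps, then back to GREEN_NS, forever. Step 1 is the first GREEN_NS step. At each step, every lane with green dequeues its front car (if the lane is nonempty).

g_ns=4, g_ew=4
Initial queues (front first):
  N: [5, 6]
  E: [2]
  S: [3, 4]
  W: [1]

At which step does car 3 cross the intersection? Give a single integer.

Step 1 [NS]: N:car5-GO,E:wait,S:car3-GO,W:wait | queues: N=1 E=1 S=1 W=1
Step 2 [NS]: N:car6-GO,E:wait,S:car4-GO,W:wait | queues: N=0 E=1 S=0 W=1
Step 3 [NS]: N:empty,E:wait,S:empty,W:wait | queues: N=0 E=1 S=0 W=1
Step 4 [NS]: N:empty,E:wait,S:empty,W:wait | queues: N=0 E=1 S=0 W=1
Step 5 [EW]: N:wait,E:car2-GO,S:wait,W:car1-GO | queues: N=0 E=0 S=0 W=0
Car 3 crosses at step 1

1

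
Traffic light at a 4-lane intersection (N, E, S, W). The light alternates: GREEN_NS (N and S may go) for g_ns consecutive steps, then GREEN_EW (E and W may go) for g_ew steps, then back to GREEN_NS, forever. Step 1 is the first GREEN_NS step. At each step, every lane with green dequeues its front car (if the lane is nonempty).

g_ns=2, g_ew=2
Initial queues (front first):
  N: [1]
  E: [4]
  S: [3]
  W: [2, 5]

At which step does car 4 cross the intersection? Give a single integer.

Step 1 [NS]: N:car1-GO,E:wait,S:car3-GO,W:wait | queues: N=0 E=1 S=0 W=2
Step 2 [NS]: N:empty,E:wait,S:empty,W:wait | queues: N=0 E=1 S=0 W=2
Step 3 [EW]: N:wait,E:car4-GO,S:wait,W:car2-GO | queues: N=0 E=0 S=0 W=1
Step 4 [EW]: N:wait,E:empty,S:wait,W:car5-GO | queues: N=0 E=0 S=0 W=0
Car 4 crosses at step 3

3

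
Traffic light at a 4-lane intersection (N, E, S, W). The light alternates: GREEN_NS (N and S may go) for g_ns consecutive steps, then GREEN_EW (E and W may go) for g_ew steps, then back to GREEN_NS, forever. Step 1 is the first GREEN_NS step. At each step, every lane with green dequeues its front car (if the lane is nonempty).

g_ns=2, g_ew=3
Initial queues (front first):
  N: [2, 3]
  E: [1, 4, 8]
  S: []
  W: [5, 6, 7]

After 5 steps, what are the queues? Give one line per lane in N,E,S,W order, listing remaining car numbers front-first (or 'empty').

Step 1 [NS]: N:car2-GO,E:wait,S:empty,W:wait | queues: N=1 E=3 S=0 W=3
Step 2 [NS]: N:car3-GO,E:wait,S:empty,W:wait | queues: N=0 E=3 S=0 W=3
Step 3 [EW]: N:wait,E:car1-GO,S:wait,W:car5-GO | queues: N=0 E=2 S=0 W=2
Step 4 [EW]: N:wait,E:car4-GO,S:wait,W:car6-GO | queues: N=0 E=1 S=0 W=1
Step 5 [EW]: N:wait,E:car8-GO,S:wait,W:car7-GO | queues: N=0 E=0 S=0 W=0

N: empty
E: empty
S: empty
W: empty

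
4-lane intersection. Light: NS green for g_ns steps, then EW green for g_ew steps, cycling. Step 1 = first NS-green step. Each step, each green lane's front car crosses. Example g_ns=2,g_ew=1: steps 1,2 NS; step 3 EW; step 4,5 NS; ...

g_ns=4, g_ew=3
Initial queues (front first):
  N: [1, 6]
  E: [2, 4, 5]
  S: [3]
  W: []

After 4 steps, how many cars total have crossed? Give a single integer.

Answer: 3

Derivation:
Step 1 [NS]: N:car1-GO,E:wait,S:car3-GO,W:wait | queues: N=1 E=3 S=0 W=0
Step 2 [NS]: N:car6-GO,E:wait,S:empty,W:wait | queues: N=0 E=3 S=0 W=0
Step 3 [NS]: N:empty,E:wait,S:empty,W:wait | queues: N=0 E=3 S=0 W=0
Step 4 [NS]: N:empty,E:wait,S:empty,W:wait | queues: N=0 E=3 S=0 W=0
Cars crossed by step 4: 3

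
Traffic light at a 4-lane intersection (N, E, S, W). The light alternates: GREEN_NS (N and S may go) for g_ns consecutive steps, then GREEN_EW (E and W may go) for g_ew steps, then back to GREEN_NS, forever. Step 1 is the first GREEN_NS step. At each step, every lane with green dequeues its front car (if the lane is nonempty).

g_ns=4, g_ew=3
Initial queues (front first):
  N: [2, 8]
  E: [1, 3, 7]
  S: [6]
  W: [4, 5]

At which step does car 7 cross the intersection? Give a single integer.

Step 1 [NS]: N:car2-GO,E:wait,S:car6-GO,W:wait | queues: N=1 E=3 S=0 W=2
Step 2 [NS]: N:car8-GO,E:wait,S:empty,W:wait | queues: N=0 E=3 S=0 W=2
Step 3 [NS]: N:empty,E:wait,S:empty,W:wait | queues: N=0 E=3 S=0 W=2
Step 4 [NS]: N:empty,E:wait,S:empty,W:wait | queues: N=0 E=3 S=0 W=2
Step 5 [EW]: N:wait,E:car1-GO,S:wait,W:car4-GO | queues: N=0 E=2 S=0 W=1
Step 6 [EW]: N:wait,E:car3-GO,S:wait,W:car5-GO | queues: N=0 E=1 S=0 W=0
Step 7 [EW]: N:wait,E:car7-GO,S:wait,W:empty | queues: N=0 E=0 S=0 W=0
Car 7 crosses at step 7

7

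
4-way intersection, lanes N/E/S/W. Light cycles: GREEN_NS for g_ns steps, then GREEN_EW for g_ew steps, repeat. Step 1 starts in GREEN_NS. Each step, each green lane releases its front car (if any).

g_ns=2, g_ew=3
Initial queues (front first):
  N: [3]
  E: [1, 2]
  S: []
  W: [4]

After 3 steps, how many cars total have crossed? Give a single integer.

Answer: 3

Derivation:
Step 1 [NS]: N:car3-GO,E:wait,S:empty,W:wait | queues: N=0 E=2 S=0 W=1
Step 2 [NS]: N:empty,E:wait,S:empty,W:wait | queues: N=0 E=2 S=0 W=1
Step 3 [EW]: N:wait,E:car1-GO,S:wait,W:car4-GO | queues: N=0 E=1 S=0 W=0
Cars crossed by step 3: 3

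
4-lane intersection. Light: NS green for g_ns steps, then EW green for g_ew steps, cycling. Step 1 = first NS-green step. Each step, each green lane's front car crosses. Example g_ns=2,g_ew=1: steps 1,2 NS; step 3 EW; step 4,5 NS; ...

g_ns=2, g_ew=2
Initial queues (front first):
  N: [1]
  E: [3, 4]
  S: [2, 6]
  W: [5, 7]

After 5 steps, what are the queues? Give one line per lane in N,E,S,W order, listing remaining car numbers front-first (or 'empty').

Step 1 [NS]: N:car1-GO,E:wait,S:car2-GO,W:wait | queues: N=0 E=2 S=1 W=2
Step 2 [NS]: N:empty,E:wait,S:car6-GO,W:wait | queues: N=0 E=2 S=0 W=2
Step 3 [EW]: N:wait,E:car3-GO,S:wait,W:car5-GO | queues: N=0 E=1 S=0 W=1
Step 4 [EW]: N:wait,E:car4-GO,S:wait,W:car7-GO | queues: N=0 E=0 S=0 W=0

N: empty
E: empty
S: empty
W: empty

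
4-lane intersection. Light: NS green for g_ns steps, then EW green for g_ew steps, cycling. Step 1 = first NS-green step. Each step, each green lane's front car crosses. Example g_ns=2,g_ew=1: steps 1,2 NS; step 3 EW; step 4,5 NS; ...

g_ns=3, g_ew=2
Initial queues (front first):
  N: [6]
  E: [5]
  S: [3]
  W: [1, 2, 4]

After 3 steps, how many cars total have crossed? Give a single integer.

Step 1 [NS]: N:car6-GO,E:wait,S:car3-GO,W:wait | queues: N=0 E=1 S=0 W=3
Step 2 [NS]: N:empty,E:wait,S:empty,W:wait | queues: N=0 E=1 S=0 W=3
Step 3 [NS]: N:empty,E:wait,S:empty,W:wait | queues: N=0 E=1 S=0 W=3
Cars crossed by step 3: 2

Answer: 2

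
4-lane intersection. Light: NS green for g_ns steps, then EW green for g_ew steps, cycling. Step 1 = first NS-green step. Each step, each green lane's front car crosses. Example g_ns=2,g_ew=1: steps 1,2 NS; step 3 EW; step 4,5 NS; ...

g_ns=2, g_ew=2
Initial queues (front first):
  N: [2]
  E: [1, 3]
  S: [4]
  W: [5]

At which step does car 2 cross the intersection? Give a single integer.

Step 1 [NS]: N:car2-GO,E:wait,S:car4-GO,W:wait | queues: N=0 E=2 S=0 W=1
Step 2 [NS]: N:empty,E:wait,S:empty,W:wait | queues: N=0 E=2 S=0 W=1
Step 3 [EW]: N:wait,E:car1-GO,S:wait,W:car5-GO | queues: N=0 E=1 S=0 W=0
Step 4 [EW]: N:wait,E:car3-GO,S:wait,W:empty | queues: N=0 E=0 S=0 W=0
Car 2 crosses at step 1

1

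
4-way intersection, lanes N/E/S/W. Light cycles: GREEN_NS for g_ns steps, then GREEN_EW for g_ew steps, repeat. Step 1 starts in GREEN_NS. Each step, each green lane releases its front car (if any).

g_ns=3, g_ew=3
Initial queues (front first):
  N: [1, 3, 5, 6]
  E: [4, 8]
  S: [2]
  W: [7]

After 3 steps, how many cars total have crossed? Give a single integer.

Step 1 [NS]: N:car1-GO,E:wait,S:car2-GO,W:wait | queues: N=3 E=2 S=0 W=1
Step 2 [NS]: N:car3-GO,E:wait,S:empty,W:wait | queues: N=2 E=2 S=0 W=1
Step 3 [NS]: N:car5-GO,E:wait,S:empty,W:wait | queues: N=1 E=2 S=0 W=1
Cars crossed by step 3: 4

Answer: 4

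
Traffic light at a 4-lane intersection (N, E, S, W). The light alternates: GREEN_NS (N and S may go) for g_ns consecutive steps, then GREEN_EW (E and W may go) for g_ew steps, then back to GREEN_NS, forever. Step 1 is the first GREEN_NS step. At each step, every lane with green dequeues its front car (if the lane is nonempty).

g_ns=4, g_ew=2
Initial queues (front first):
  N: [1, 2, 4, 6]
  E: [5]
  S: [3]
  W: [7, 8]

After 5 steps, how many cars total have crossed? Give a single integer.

Step 1 [NS]: N:car1-GO,E:wait,S:car3-GO,W:wait | queues: N=3 E=1 S=0 W=2
Step 2 [NS]: N:car2-GO,E:wait,S:empty,W:wait | queues: N=2 E=1 S=0 W=2
Step 3 [NS]: N:car4-GO,E:wait,S:empty,W:wait | queues: N=1 E=1 S=0 W=2
Step 4 [NS]: N:car6-GO,E:wait,S:empty,W:wait | queues: N=0 E=1 S=0 W=2
Step 5 [EW]: N:wait,E:car5-GO,S:wait,W:car7-GO | queues: N=0 E=0 S=0 W=1
Cars crossed by step 5: 7

Answer: 7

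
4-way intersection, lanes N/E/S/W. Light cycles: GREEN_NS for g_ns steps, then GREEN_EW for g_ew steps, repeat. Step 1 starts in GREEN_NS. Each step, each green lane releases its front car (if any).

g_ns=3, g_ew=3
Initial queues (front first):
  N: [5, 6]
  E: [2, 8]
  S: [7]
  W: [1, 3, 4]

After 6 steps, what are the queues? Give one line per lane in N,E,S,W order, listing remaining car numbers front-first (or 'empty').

Step 1 [NS]: N:car5-GO,E:wait,S:car7-GO,W:wait | queues: N=1 E=2 S=0 W=3
Step 2 [NS]: N:car6-GO,E:wait,S:empty,W:wait | queues: N=0 E=2 S=0 W=3
Step 3 [NS]: N:empty,E:wait,S:empty,W:wait | queues: N=0 E=2 S=0 W=3
Step 4 [EW]: N:wait,E:car2-GO,S:wait,W:car1-GO | queues: N=0 E=1 S=0 W=2
Step 5 [EW]: N:wait,E:car8-GO,S:wait,W:car3-GO | queues: N=0 E=0 S=0 W=1
Step 6 [EW]: N:wait,E:empty,S:wait,W:car4-GO | queues: N=0 E=0 S=0 W=0

N: empty
E: empty
S: empty
W: empty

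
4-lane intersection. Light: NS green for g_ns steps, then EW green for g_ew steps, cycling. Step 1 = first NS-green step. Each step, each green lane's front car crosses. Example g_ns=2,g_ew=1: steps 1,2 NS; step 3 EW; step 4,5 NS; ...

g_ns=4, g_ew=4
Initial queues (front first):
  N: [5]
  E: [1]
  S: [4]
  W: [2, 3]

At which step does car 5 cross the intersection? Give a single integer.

Step 1 [NS]: N:car5-GO,E:wait,S:car4-GO,W:wait | queues: N=0 E=1 S=0 W=2
Step 2 [NS]: N:empty,E:wait,S:empty,W:wait | queues: N=0 E=1 S=0 W=2
Step 3 [NS]: N:empty,E:wait,S:empty,W:wait | queues: N=0 E=1 S=0 W=2
Step 4 [NS]: N:empty,E:wait,S:empty,W:wait | queues: N=0 E=1 S=0 W=2
Step 5 [EW]: N:wait,E:car1-GO,S:wait,W:car2-GO | queues: N=0 E=0 S=0 W=1
Step 6 [EW]: N:wait,E:empty,S:wait,W:car3-GO | queues: N=0 E=0 S=0 W=0
Car 5 crosses at step 1

1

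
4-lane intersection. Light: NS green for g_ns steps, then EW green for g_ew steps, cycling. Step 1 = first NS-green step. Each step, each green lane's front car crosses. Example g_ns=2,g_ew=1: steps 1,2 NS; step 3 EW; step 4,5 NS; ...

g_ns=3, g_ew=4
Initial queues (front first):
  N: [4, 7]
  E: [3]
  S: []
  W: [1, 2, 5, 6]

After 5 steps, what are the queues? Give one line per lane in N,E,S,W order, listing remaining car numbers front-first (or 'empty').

Step 1 [NS]: N:car4-GO,E:wait,S:empty,W:wait | queues: N=1 E=1 S=0 W=4
Step 2 [NS]: N:car7-GO,E:wait,S:empty,W:wait | queues: N=0 E=1 S=0 W=4
Step 3 [NS]: N:empty,E:wait,S:empty,W:wait | queues: N=0 E=1 S=0 W=4
Step 4 [EW]: N:wait,E:car3-GO,S:wait,W:car1-GO | queues: N=0 E=0 S=0 W=3
Step 5 [EW]: N:wait,E:empty,S:wait,W:car2-GO | queues: N=0 E=0 S=0 W=2

N: empty
E: empty
S: empty
W: 5 6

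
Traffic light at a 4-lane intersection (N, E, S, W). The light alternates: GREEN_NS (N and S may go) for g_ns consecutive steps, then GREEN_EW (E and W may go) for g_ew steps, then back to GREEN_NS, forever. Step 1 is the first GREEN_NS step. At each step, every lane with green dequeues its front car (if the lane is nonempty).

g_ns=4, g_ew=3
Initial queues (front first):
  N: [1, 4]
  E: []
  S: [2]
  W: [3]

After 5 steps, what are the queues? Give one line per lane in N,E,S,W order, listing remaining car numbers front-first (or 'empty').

Step 1 [NS]: N:car1-GO,E:wait,S:car2-GO,W:wait | queues: N=1 E=0 S=0 W=1
Step 2 [NS]: N:car4-GO,E:wait,S:empty,W:wait | queues: N=0 E=0 S=0 W=1
Step 3 [NS]: N:empty,E:wait,S:empty,W:wait | queues: N=0 E=0 S=0 W=1
Step 4 [NS]: N:empty,E:wait,S:empty,W:wait | queues: N=0 E=0 S=0 W=1
Step 5 [EW]: N:wait,E:empty,S:wait,W:car3-GO | queues: N=0 E=0 S=0 W=0

N: empty
E: empty
S: empty
W: empty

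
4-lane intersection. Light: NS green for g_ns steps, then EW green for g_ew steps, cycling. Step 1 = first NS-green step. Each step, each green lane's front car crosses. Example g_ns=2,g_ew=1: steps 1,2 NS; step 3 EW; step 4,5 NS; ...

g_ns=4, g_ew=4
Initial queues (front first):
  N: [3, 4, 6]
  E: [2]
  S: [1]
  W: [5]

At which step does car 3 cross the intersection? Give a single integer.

Step 1 [NS]: N:car3-GO,E:wait,S:car1-GO,W:wait | queues: N=2 E=1 S=0 W=1
Step 2 [NS]: N:car4-GO,E:wait,S:empty,W:wait | queues: N=1 E=1 S=0 W=1
Step 3 [NS]: N:car6-GO,E:wait,S:empty,W:wait | queues: N=0 E=1 S=0 W=1
Step 4 [NS]: N:empty,E:wait,S:empty,W:wait | queues: N=0 E=1 S=0 W=1
Step 5 [EW]: N:wait,E:car2-GO,S:wait,W:car5-GO | queues: N=0 E=0 S=0 W=0
Car 3 crosses at step 1

1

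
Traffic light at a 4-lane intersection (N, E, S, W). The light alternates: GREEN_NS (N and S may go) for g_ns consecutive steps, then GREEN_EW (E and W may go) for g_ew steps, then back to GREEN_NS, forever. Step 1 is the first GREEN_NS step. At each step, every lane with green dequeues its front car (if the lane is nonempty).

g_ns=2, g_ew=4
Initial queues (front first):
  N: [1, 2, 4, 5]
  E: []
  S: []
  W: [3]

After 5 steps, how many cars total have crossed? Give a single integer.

Step 1 [NS]: N:car1-GO,E:wait,S:empty,W:wait | queues: N=3 E=0 S=0 W=1
Step 2 [NS]: N:car2-GO,E:wait,S:empty,W:wait | queues: N=2 E=0 S=0 W=1
Step 3 [EW]: N:wait,E:empty,S:wait,W:car3-GO | queues: N=2 E=0 S=0 W=0
Step 4 [EW]: N:wait,E:empty,S:wait,W:empty | queues: N=2 E=0 S=0 W=0
Step 5 [EW]: N:wait,E:empty,S:wait,W:empty | queues: N=2 E=0 S=0 W=0
Cars crossed by step 5: 3

Answer: 3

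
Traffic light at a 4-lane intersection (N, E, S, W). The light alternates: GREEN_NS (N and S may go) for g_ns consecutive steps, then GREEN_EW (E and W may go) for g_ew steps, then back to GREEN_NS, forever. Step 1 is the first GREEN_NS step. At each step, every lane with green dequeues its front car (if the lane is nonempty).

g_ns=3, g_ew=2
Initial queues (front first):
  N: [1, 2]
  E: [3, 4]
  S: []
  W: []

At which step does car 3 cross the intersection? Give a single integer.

Step 1 [NS]: N:car1-GO,E:wait,S:empty,W:wait | queues: N=1 E=2 S=0 W=0
Step 2 [NS]: N:car2-GO,E:wait,S:empty,W:wait | queues: N=0 E=2 S=0 W=0
Step 3 [NS]: N:empty,E:wait,S:empty,W:wait | queues: N=0 E=2 S=0 W=0
Step 4 [EW]: N:wait,E:car3-GO,S:wait,W:empty | queues: N=0 E=1 S=0 W=0
Step 5 [EW]: N:wait,E:car4-GO,S:wait,W:empty | queues: N=0 E=0 S=0 W=0
Car 3 crosses at step 4

4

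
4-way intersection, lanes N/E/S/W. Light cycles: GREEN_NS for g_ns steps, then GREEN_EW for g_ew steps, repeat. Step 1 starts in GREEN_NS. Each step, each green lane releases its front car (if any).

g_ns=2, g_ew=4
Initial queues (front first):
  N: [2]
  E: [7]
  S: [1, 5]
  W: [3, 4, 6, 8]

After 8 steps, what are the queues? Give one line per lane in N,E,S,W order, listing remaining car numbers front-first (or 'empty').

Step 1 [NS]: N:car2-GO,E:wait,S:car1-GO,W:wait | queues: N=0 E=1 S=1 W=4
Step 2 [NS]: N:empty,E:wait,S:car5-GO,W:wait | queues: N=0 E=1 S=0 W=4
Step 3 [EW]: N:wait,E:car7-GO,S:wait,W:car3-GO | queues: N=0 E=0 S=0 W=3
Step 4 [EW]: N:wait,E:empty,S:wait,W:car4-GO | queues: N=0 E=0 S=0 W=2
Step 5 [EW]: N:wait,E:empty,S:wait,W:car6-GO | queues: N=0 E=0 S=0 W=1
Step 6 [EW]: N:wait,E:empty,S:wait,W:car8-GO | queues: N=0 E=0 S=0 W=0

N: empty
E: empty
S: empty
W: empty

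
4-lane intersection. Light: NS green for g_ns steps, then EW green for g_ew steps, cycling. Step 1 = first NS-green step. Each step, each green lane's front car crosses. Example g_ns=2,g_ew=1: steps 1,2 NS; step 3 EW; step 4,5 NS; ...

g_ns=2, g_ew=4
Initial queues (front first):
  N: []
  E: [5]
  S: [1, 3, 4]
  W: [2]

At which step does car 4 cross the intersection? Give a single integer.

Step 1 [NS]: N:empty,E:wait,S:car1-GO,W:wait | queues: N=0 E=1 S=2 W=1
Step 2 [NS]: N:empty,E:wait,S:car3-GO,W:wait | queues: N=0 E=1 S=1 W=1
Step 3 [EW]: N:wait,E:car5-GO,S:wait,W:car2-GO | queues: N=0 E=0 S=1 W=0
Step 4 [EW]: N:wait,E:empty,S:wait,W:empty | queues: N=0 E=0 S=1 W=0
Step 5 [EW]: N:wait,E:empty,S:wait,W:empty | queues: N=0 E=0 S=1 W=0
Step 6 [EW]: N:wait,E:empty,S:wait,W:empty | queues: N=0 E=0 S=1 W=0
Step 7 [NS]: N:empty,E:wait,S:car4-GO,W:wait | queues: N=0 E=0 S=0 W=0
Car 4 crosses at step 7

7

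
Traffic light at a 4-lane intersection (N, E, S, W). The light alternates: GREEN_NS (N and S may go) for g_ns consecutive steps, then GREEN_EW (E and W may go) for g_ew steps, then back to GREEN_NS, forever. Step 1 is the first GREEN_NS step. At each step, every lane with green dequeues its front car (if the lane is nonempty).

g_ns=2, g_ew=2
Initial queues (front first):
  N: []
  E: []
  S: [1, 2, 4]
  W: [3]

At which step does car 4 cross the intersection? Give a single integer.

Step 1 [NS]: N:empty,E:wait,S:car1-GO,W:wait | queues: N=0 E=0 S=2 W=1
Step 2 [NS]: N:empty,E:wait,S:car2-GO,W:wait | queues: N=0 E=0 S=1 W=1
Step 3 [EW]: N:wait,E:empty,S:wait,W:car3-GO | queues: N=0 E=0 S=1 W=0
Step 4 [EW]: N:wait,E:empty,S:wait,W:empty | queues: N=0 E=0 S=1 W=0
Step 5 [NS]: N:empty,E:wait,S:car4-GO,W:wait | queues: N=0 E=0 S=0 W=0
Car 4 crosses at step 5

5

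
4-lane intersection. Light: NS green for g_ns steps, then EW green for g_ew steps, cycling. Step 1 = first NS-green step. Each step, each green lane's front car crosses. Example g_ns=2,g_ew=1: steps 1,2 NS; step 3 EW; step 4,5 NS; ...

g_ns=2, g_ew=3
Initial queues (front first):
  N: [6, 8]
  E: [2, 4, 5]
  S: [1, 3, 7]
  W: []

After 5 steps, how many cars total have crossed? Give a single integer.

Answer: 7

Derivation:
Step 1 [NS]: N:car6-GO,E:wait,S:car1-GO,W:wait | queues: N=1 E=3 S=2 W=0
Step 2 [NS]: N:car8-GO,E:wait,S:car3-GO,W:wait | queues: N=0 E=3 S=1 W=0
Step 3 [EW]: N:wait,E:car2-GO,S:wait,W:empty | queues: N=0 E=2 S=1 W=0
Step 4 [EW]: N:wait,E:car4-GO,S:wait,W:empty | queues: N=0 E=1 S=1 W=0
Step 5 [EW]: N:wait,E:car5-GO,S:wait,W:empty | queues: N=0 E=0 S=1 W=0
Cars crossed by step 5: 7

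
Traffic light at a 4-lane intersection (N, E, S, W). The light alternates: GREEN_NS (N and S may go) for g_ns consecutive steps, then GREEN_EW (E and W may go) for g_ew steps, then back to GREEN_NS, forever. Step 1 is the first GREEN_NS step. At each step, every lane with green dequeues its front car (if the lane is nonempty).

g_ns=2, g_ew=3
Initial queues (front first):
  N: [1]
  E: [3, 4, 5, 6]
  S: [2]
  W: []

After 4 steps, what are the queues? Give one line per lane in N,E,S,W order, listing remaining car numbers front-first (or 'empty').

Step 1 [NS]: N:car1-GO,E:wait,S:car2-GO,W:wait | queues: N=0 E=4 S=0 W=0
Step 2 [NS]: N:empty,E:wait,S:empty,W:wait | queues: N=0 E=4 S=0 W=0
Step 3 [EW]: N:wait,E:car3-GO,S:wait,W:empty | queues: N=0 E=3 S=0 W=0
Step 4 [EW]: N:wait,E:car4-GO,S:wait,W:empty | queues: N=0 E=2 S=0 W=0

N: empty
E: 5 6
S: empty
W: empty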